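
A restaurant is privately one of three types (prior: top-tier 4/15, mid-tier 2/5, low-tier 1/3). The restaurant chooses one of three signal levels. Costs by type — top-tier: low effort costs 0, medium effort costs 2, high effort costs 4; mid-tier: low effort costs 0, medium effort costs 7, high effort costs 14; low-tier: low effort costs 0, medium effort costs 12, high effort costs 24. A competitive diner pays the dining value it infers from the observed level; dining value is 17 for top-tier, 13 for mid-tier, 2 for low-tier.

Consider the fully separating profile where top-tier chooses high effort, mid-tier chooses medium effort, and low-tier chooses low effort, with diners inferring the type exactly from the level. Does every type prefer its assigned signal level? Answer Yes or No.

Yes

Separating price premiums: high effort → 17, medium effort → 13, low effort → 2.
top-tier (assigned high effort): low effort: 2 − 0 = 2; medium effort: 13 − 2 = 11; high effort: 17 − 4 = 13. top-tier stays.
mid-tier (assigned medium effort): low effort: 2 − 0 = 2; medium effort: 13 − 7 = 6; high effort: 17 − 14 = 3. mid-tier stays.
low-tier (assigned low effort): low effort: 2 − 0 = 2; medium effort: 13 − 12 = 1; high effort: 17 − 24 = -7. low-tier stays.
Every type prefers its assigned level; separation holds.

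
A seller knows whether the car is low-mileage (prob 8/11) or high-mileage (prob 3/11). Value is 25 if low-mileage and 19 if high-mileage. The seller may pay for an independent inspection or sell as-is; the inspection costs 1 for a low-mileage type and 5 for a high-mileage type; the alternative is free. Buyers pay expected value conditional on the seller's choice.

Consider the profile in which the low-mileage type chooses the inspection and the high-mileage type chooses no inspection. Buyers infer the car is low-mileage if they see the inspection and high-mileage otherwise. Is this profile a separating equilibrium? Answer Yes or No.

Under these beliefs, the inspection earns price 25 and no inspection earns price 19.
low-mileage: the inspection nets 25 − 1 = 24; no inspection nets 19. low-mileage prefers the inspection.
high-mileage: the inspection nets 25 − 5 = 20; no inspection nets 19. high-mileage would deviate to the inspection.
high-mileage has a profitable deviation, so the profile is not an equilibrium.

No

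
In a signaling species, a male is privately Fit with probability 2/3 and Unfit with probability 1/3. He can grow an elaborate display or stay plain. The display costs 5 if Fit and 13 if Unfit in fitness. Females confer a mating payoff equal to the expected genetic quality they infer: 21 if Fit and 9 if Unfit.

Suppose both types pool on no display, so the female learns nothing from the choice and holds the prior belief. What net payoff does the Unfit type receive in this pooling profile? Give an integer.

Pooled mating payoff = 2/3·21 + 1/3·9 = 17.
Unfit pays no cost for no display, so net payoff = 17.

17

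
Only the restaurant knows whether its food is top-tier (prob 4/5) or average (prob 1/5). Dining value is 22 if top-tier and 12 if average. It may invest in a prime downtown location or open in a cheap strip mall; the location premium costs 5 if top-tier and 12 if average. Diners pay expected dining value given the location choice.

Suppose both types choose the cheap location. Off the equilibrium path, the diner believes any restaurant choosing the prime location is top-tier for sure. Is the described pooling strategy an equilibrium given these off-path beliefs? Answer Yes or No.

On path, the diner holds the prior and pays 4/5·22 + 1/5·12 = 20. Off path (the prime location), believing top-tier, it pays 22.
top-tier: the cheap location nets 20; the prime location nets 22 − 5 = 17. top-tier stays.
average: the cheap location nets 20; the prime location nets 22 − 12 = 10. average stays.
No type deviates, so pooling is sustained.

Yes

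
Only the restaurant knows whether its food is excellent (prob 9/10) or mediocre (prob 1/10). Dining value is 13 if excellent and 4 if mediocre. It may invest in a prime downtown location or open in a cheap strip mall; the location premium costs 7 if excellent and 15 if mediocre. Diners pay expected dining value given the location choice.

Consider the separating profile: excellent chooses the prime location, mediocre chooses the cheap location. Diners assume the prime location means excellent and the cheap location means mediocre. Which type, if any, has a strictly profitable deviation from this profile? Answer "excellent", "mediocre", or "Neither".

Neither

The prime location pays 13; the cheap location pays 4.
excellent: assigned the prime location, nets 13 − 7 = 6; deviating to the cheap location nets 4.
mediocre: assigned the cheap location, nets 4; deviating to the prime location nets 13 − 15 = -2.
Both types strictly prefer their assigned action; no profitable deviation.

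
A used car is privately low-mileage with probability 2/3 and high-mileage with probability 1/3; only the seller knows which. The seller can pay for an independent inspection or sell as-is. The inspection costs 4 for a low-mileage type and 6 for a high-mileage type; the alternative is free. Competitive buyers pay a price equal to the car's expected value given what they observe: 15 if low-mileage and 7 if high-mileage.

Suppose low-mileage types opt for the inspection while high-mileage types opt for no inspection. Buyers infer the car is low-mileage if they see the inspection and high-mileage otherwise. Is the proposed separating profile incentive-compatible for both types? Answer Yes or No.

Under these beliefs, the inspection earns price 15 and no inspection earns price 7.
low-mileage: the inspection nets 15 − 4 = 11; no inspection nets 7. low-mileage prefers the inspection.
high-mileage: the inspection nets 15 − 6 = 9; no inspection nets 7. high-mileage would deviate to the inspection.
high-mileage has a profitable deviation, so the profile is not an equilibrium.

No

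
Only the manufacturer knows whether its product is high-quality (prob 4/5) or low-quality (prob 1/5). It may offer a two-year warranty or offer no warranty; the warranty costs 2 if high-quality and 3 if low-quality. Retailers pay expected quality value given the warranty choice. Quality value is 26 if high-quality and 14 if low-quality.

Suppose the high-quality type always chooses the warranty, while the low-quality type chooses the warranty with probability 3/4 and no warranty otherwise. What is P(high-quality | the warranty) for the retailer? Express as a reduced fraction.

16/19

P(the warranty) = (4/5)·1 + (1/5)·(3/4) = 19/20.
By Bayes' rule, P(high-quality | the warranty) = (4/5) / (19/20) = 16/19.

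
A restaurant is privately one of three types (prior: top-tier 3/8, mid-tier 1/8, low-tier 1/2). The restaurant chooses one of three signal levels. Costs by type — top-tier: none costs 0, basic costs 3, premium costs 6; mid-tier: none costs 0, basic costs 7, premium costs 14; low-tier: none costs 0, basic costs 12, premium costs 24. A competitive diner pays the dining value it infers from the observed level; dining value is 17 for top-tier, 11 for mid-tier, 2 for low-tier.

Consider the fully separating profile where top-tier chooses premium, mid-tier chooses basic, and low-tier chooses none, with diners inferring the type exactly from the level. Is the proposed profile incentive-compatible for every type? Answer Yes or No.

Yes

Separating price premiums: premium → 17, basic → 11, none → 2.
top-tier (assigned premium): none: 2 − 0 = 2; basic: 11 − 3 = 8; premium: 17 − 6 = 11. top-tier stays.
mid-tier (assigned basic): none: 2 − 0 = 2; basic: 11 − 7 = 4; premium: 17 − 14 = 3. mid-tier stays.
low-tier (assigned none): none: 2 − 0 = 2; basic: 11 − 12 = -1; premium: 17 − 24 = -7. low-tier stays.
Every type prefers its assigned level; separation holds.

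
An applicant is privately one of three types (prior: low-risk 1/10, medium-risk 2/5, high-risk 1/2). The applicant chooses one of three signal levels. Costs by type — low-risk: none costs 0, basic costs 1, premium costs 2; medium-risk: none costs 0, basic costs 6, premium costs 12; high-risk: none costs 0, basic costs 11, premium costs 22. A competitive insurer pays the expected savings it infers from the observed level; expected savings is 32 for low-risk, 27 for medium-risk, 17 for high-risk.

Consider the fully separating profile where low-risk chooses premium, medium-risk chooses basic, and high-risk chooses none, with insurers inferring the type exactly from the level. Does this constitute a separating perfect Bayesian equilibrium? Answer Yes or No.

Separating rebates: premium → 32, basic → 27, none → 17.
low-risk (assigned premium): none: 17 − 0 = 17; basic: 27 − 1 = 26; premium: 32 − 2 = 30. low-risk stays.
medium-risk (assigned basic): none: 17 − 0 = 17; basic: 27 − 6 = 21; premium: 32 − 12 = 20. medium-risk stays.
high-risk (assigned none): none: 17 − 0 = 17; basic: 27 − 11 = 16; premium: 32 − 22 = 10. high-risk stays.
Every type prefers its assigned level; separation holds.

Yes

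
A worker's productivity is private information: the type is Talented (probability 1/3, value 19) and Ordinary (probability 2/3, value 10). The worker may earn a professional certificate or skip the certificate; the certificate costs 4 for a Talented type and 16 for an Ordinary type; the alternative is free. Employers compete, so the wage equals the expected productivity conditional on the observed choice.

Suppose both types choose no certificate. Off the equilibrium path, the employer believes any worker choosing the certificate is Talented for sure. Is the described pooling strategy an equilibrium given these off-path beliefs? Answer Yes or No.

On path, the employer holds the prior and pays 1/3·19 + 2/3·10 = 13. Off path (the certificate), believing Talented, it pays 19.
Talented: no certificate nets 13; the certificate nets 19 − 4 = 15. Talented would deviate.
Ordinary: no certificate nets 13; the certificate nets 19 − 16 = 3. Ordinary stays.
A type deviates, so pooling fails.

No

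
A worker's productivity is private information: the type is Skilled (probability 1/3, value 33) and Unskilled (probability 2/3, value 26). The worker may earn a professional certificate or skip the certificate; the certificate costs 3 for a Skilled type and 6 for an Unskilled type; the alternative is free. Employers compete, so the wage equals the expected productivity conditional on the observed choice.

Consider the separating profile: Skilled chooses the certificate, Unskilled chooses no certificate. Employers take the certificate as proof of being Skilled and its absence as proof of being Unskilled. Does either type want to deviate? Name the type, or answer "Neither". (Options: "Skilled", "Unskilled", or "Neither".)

The certificate pays 33; no certificate pays 26.
Skilled: assigned the certificate, nets 33 − 3 = 30; deviating to no certificate nets 26.
Unskilled: assigned no certificate, nets 26; deviating to the certificate nets 33 − 6 = 27.
The Unskilled type gains 1 by deviating.

Unskilled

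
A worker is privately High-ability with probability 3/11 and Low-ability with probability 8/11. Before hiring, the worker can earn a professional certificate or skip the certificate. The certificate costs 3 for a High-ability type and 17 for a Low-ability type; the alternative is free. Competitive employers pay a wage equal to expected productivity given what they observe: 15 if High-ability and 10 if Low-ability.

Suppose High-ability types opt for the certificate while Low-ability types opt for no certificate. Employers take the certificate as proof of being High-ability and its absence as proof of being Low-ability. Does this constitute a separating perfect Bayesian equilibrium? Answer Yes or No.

Under these beliefs, the certificate earns wage 15 and no certificate earns wage 10.
High-ability: the certificate nets 15 − 3 = 12; no certificate nets 10. High-ability prefers the certificate.
Low-ability: the certificate nets 15 − 17 = -2; no certificate nets 10. Low-ability prefers no certificate.
Neither type deviates, so the separating profile is an equilibrium.

Yes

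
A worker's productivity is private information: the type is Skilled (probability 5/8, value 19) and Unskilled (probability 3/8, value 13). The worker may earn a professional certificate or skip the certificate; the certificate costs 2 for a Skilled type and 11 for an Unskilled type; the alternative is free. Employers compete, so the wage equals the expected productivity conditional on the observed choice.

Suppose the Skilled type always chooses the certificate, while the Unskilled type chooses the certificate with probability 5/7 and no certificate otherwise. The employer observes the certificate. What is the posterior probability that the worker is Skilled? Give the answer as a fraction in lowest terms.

7/10

P(the certificate) = (5/8)·1 + (3/8)·(5/7) = 25/28.
By Bayes' rule, P(Skilled | the certificate) = (5/8) / (25/28) = 7/10.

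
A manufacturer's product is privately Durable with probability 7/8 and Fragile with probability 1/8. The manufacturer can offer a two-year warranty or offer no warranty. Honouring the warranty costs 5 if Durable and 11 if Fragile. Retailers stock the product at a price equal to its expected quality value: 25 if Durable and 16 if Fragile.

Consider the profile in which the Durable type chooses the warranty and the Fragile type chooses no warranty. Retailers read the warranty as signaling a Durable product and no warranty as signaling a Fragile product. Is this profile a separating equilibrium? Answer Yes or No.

Under these beliefs, the warranty earns price 25 and no warranty earns price 16.
Durable: the warranty nets 25 − 5 = 20; no warranty nets 16. Durable prefers the warranty.
Fragile: the warranty nets 25 − 11 = 14; no warranty nets 16. Fragile prefers no warranty.
Neither type deviates, so the separating profile is an equilibrium.

Yes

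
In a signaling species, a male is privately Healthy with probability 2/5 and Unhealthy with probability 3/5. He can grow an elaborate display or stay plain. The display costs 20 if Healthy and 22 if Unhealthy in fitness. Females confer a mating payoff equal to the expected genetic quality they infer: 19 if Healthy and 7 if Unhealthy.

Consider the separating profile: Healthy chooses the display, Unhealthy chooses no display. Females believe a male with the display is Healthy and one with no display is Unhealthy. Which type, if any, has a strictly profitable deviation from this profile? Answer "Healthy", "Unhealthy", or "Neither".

Healthy

The display pays 19; no display pays 7.
Healthy: assigned the display, nets 19 − 20 = -1; deviating to no display nets 7.
Unhealthy: assigned no display, nets 7; deviating to the display nets 19 − 22 = -3.
The Healthy type gains 8 by deviating.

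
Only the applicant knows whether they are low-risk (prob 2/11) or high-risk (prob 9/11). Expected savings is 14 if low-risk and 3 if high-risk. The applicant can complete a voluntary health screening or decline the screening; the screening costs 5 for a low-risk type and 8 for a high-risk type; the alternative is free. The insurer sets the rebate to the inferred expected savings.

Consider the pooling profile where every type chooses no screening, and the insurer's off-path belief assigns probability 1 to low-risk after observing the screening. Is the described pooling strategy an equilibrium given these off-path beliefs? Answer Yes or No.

No

On path, the insurer holds the prior and pays 2/11·14 + 9/11·3 = 5. Off path (the screening), believing low-risk, it pays 14.
low-risk: no screening nets 5; the screening nets 14 − 5 = 9. low-risk would deviate.
high-risk: no screening nets 5; the screening nets 14 − 8 = 6. high-risk would deviate.
A type deviates, so pooling fails.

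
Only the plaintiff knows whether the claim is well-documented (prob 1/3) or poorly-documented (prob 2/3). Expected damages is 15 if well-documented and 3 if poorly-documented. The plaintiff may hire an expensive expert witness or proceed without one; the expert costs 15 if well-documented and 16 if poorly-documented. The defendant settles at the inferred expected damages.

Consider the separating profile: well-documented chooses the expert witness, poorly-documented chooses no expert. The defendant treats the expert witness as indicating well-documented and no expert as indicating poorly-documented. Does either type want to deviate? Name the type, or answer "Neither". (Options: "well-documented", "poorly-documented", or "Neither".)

The expert witness pays 15; no expert pays 3.
well-documented: assigned the expert witness, nets 15 − 15 = 0; deviating to no expert nets 3.
poorly-documented: assigned no expert, nets 3; deviating to the expert witness nets 15 − 16 = -1.
The well-documented type gains 3 by deviating.

well-documented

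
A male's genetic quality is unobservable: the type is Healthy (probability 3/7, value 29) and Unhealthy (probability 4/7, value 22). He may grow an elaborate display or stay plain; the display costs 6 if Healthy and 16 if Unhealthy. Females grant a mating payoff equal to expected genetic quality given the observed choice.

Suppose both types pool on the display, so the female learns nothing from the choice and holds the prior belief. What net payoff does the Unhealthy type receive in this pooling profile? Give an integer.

Pooled mating payoff = 3/7·29 + 4/7·22 = 25.
Unhealthy pays cost 16 for the display, so net payoff = 25 − 16 = 9.

9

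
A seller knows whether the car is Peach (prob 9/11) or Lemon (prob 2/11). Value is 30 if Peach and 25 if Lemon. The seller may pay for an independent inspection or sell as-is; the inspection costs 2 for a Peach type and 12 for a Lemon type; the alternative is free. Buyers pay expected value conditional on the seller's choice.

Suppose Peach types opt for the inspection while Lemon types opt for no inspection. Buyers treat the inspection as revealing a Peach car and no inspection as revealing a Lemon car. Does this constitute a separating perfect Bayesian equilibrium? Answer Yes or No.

Under these beliefs, the inspection earns price 30 and no inspection earns price 25.
Peach: the inspection nets 30 − 2 = 28; no inspection nets 25. Peach prefers the inspection.
Lemon: the inspection nets 30 − 12 = 18; no inspection nets 25. Lemon prefers no inspection.
Neither type deviates, so the separating profile is an equilibrium.

Yes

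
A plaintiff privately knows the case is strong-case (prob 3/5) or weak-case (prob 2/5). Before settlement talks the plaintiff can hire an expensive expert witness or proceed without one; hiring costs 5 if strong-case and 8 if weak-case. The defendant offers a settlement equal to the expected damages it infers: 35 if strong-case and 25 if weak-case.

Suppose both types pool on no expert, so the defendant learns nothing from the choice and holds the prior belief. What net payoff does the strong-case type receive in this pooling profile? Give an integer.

Pooled settlement = 3/5·35 + 2/5·25 = 31.
strong-case pays no cost for no expert, so net payoff = 31.

31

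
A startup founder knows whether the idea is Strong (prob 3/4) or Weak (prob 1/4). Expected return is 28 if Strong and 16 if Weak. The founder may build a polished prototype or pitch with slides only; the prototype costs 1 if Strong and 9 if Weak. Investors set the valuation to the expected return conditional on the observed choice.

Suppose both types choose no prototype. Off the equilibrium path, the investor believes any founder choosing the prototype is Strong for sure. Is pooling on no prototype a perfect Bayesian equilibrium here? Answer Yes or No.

On path, the investor holds the prior and pays 3/4·28 + 1/4·16 = 25. Off path (the prototype), believing Strong, it pays 28.
Strong: no prototype nets 25; the prototype nets 28 − 1 = 27. Strong would deviate.
Weak: no prototype nets 25; the prototype nets 28 − 9 = 19. Weak stays.
A type deviates, so pooling fails.

No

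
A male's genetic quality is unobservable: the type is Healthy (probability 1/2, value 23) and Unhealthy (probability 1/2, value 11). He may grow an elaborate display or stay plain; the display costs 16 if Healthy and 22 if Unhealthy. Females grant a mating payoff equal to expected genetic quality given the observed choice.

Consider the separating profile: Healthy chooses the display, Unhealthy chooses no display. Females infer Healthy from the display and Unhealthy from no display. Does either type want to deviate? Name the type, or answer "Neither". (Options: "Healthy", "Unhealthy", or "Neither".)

The display pays 23; no display pays 11.
Healthy: assigned the display, nets 23 − 16 = 7; deviating to no display nets 11.
Unhealthy: assigned no display, nets 11; deviating to the display nets 23 − 22 = 1.
The Healthy type gains 4 by deviating.

Healthy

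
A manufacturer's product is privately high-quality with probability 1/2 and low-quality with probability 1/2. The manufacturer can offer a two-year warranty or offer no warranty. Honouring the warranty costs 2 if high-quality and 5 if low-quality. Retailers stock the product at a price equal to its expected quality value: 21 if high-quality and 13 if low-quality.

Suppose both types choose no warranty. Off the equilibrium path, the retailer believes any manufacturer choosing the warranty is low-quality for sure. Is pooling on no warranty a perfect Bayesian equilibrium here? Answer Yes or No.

On path, the retailer holds the prior and pays 1/2·21 + 1/2·13 = 17. Off path (the warranty), believing low-quality, it pays 13.
high-quality: no warranty nets 17; the warranty nets 13 − 2 = 11. high-quality stays.
low-quality: no warranty nets 17; the warranty nets 13 − 5 = 8. low-quality stays.
No type deviates, so pooling is sustained.

Yes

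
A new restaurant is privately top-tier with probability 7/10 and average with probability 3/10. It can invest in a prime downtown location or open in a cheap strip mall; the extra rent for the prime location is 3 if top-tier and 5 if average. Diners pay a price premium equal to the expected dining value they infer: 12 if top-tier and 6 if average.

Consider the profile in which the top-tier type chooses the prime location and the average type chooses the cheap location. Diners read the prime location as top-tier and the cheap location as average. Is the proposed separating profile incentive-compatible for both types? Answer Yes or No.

No

Under these beliefs, the prime location earns price premium 12 and the cheap location earns price premium 6.
top-tier: the prime location nets 12 − 3 = 9; the cheap location nets 6. top-tier prefers the prime location.
average: the prime location nets 12 − 5 = 7; the cheap location nets 6. average would deviate to the prime location.
average has a profitable deviation, so the profile is not an equilibrium.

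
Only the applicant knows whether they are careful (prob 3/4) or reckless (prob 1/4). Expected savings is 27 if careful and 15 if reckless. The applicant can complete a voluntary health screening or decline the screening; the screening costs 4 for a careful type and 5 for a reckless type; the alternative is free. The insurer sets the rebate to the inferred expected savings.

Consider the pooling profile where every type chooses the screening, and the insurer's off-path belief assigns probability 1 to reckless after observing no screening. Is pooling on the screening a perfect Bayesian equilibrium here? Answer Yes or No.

On path, the insurer holds the prior and pays 3/4·27 + 1/4·15 = 24. Off path (no screening), believing reckless, it pays 15.
careful: the screening nets 24 − 4 = 20; no screening nets 15. careful stays.
reckless: the screening nets 24 − 5 = 19; no screening nets 15. reckless stays.
No type deviates, so pooling is sustained.

Yes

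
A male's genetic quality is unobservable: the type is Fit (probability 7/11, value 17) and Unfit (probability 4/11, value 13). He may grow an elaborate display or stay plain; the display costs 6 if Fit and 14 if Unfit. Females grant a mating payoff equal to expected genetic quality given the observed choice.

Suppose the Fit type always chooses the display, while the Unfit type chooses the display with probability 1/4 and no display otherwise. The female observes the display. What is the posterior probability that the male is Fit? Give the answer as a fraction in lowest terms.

7/8

P(the display) = (7/11)·1 + (4/11)·(1/4) = 8/11.
By Bayes' rule, P(Fit | the display) = (7/11) / (8/11) = 7/8.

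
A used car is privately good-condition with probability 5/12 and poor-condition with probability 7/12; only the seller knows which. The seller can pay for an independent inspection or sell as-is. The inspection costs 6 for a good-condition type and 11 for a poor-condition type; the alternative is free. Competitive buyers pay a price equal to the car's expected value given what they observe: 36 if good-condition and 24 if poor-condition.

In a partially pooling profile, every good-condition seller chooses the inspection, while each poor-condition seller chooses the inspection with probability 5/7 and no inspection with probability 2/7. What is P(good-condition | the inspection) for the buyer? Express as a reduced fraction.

1/2

P(the inspection) = (5/12)·1 + (7/12)·(5/7) = 5/6.
By Bayes' rule, P(good-condition | the inspection) = (5/12) / (5/6) = 1/2.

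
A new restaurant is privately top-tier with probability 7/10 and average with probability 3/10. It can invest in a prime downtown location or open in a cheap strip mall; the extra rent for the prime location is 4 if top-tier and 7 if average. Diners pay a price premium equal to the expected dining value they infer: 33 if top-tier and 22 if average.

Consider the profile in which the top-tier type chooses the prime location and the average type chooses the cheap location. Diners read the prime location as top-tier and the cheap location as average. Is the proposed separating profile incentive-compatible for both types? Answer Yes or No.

No

Under these beliefs, the prime location earns price premium 33 and the cheap location earns price premium 22.
top-tier: the prime location nets 33 − 4 = 29; the cheap location nets 22. top-tier prefers the prime location.
average: the prime location nets 33 − 7 = 26; the cheap location nets 22. average would deviate to the prime location.
average has a profitable deviation, so the profile is not an equilibrium.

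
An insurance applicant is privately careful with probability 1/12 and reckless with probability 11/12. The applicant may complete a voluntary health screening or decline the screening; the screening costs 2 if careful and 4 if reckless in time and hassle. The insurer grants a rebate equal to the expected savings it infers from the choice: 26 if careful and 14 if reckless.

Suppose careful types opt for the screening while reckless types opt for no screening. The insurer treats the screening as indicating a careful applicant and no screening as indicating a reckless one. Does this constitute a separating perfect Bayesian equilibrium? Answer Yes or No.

No

Under these beliefs, the screening earns rebate 26 and no screening earns rebate 14.
careful: the screening nets 26 − 2 = 24; no screening nets 14. careful prefers the screening.
reckless: the screening nets 26 − 4 = 22; no screening nets 14. reckless would deviate to the screening.
reckless has a profitable deviation, so the profile is not an equilibrium.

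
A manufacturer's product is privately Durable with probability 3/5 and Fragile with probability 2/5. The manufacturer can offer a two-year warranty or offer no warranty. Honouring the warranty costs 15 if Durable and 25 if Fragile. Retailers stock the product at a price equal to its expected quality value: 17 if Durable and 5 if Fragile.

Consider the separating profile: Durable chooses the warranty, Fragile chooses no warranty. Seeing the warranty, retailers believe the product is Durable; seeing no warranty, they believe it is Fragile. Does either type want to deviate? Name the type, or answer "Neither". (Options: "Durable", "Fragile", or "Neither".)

The warranty pays 17; no warranty pays 5.
Durable: assigned the warranty, nets 17 − 15 = 2; deviating to no warranty nets 5.
Fragile: assigned no warranty, nets 5; deviating to the warranty nets 17 − 25 = -8.
The Durable type gains 3 by deviating.

Durable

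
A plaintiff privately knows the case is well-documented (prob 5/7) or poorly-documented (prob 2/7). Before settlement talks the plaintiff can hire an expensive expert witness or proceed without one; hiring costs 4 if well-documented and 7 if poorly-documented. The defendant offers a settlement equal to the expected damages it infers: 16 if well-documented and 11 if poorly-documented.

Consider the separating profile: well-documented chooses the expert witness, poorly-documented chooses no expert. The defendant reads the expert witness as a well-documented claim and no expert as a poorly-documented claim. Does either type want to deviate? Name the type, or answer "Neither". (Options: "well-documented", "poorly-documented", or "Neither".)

Neither

The expert witness pays 16; no expert pays 11.
well-documented: assigned the expert witness, nets 16 − 4 = 12; deviating to no expert nets 11.
poorly-documented: assigned no expert, nets 11; deviating to the expert witness nets 16 − 7 = 9.
Both types strictly prefer their assigned action; no profitable deviation.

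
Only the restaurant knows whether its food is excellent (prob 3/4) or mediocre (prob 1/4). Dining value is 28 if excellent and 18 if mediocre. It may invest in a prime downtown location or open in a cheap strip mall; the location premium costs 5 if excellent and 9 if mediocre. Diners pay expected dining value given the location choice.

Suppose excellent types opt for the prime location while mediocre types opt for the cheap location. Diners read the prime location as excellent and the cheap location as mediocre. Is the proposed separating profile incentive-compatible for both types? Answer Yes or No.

No

Under these beliefs, the prime location earns price premium 28 and the cheap location earns price premium 18.
excellent: the prime location nets 28 − 5 = 23; the cheap location nets 18. excellent prefers the prime location.
mediocre: the prime location nets 28 − 9 = 19; the cheap location nets 18. mediocre would deviate to the prime location.
mediocre has a profitable deviation, so the profile is not an equilibrium.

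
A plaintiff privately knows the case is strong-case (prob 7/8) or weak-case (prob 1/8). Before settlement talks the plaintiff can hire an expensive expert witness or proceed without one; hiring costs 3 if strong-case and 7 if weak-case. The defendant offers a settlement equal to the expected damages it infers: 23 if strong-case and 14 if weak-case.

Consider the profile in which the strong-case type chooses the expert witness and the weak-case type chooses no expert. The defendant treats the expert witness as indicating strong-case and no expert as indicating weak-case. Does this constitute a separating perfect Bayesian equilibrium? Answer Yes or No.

No

Under these beliefs, the expert witness earns settlement 23 and no expert earns settlement 14.
strong-case: the expert witness nets 23 − 3 = 20; no expert nets 14. strong-case prefers the expert witness.
weak-case: the expert witness nets 23 − 7 = 16; no expert nets 14. weak-case would deviate to the expert witness.
weak-case has a profitable deviation, so the profile is not an equilibrium.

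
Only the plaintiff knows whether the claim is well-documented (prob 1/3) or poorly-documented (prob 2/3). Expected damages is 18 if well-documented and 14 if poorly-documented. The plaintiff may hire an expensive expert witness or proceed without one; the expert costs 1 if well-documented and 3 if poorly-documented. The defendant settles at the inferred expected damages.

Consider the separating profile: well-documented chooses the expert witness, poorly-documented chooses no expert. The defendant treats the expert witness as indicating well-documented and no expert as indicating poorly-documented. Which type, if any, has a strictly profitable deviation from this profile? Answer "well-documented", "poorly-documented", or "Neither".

poorly-documented

The expert witness pays 18; no expert pays 14.
well-documented: assigned the expert witness, nets 18 − 1 = 17; deviating to no expert nets 14.
poorly-documented: assigned no expert, nets 14; deviating to the expert witness nets 18 − 3 = 15.
The poorly-documented type gains 1 by deviating.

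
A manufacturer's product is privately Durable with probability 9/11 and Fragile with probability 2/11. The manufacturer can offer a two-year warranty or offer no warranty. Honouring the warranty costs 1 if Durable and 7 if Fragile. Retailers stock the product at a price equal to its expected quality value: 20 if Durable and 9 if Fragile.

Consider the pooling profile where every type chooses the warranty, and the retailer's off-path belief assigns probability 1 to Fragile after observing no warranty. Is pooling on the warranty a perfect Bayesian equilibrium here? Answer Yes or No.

On path, the retailer holds the prior and pays 9/11·20 + 2/11·9 = 18. Off path (no warranty), believing Fragile, it pays 9.
Durable: the warranty nets 18 − 1 = 17; no warranty nets 9. Durable stays.
Fragile: the warranty nets 18 − 7 = 11; no warranty nets 9. Fragile stays.
No type deviates, so pooling is sustained.

Yes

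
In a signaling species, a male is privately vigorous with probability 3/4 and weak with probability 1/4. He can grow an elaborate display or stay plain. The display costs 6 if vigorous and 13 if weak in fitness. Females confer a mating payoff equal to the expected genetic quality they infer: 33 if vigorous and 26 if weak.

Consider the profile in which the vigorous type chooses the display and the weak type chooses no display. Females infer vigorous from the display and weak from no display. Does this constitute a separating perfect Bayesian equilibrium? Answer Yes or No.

Yes

Under these beliefs, the display earns mating payoff 33 and no display earns mating payoff 26.
vigorous: the display nets 33 − 6 = 27; no display nets 26. vigorous prefers the display.
weak: the display nets 33 − 13 = 20; no display nets 26. weak prefers no display.
Neither type deviates, so the separating profile is an equilibrium.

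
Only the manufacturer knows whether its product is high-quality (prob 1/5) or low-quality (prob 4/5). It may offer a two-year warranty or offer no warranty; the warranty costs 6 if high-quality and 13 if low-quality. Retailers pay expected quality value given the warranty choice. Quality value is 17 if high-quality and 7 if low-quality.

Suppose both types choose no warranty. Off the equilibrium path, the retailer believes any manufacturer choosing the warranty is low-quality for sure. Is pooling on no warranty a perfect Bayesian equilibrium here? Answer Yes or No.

Yes

On path, the retailer holds the prior and pays 1/5·17 + 4/5·7 = 9. Off path (the warranty), believing low-quality, it pays 7.
high-quality: no warranty nets 9; the warranty nets 7 − 6 = 1. high-quality stays.
low-quality: no warranty nets 9; the warranty nets 7 − 13 = -6. low-quality stays.
No type deviates, so pooling is sustained.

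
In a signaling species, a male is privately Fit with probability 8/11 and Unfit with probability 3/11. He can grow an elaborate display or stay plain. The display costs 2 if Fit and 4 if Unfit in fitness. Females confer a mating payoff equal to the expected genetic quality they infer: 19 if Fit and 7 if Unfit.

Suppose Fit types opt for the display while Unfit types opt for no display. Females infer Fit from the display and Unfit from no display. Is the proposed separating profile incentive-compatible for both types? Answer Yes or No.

No

Under these beliefs, the display earns mating payoff 19 and no display earns mating payoff 7.
Fit: the display nets 19 − 2 = 17; no display nets 7. Fit prefers the display.
Unfit: the display nets 19 − 4 = 15; no display nets 7. Unfit would deviate to the display.
Unfit has a profitable deviation, so the profile is not an equilibrium.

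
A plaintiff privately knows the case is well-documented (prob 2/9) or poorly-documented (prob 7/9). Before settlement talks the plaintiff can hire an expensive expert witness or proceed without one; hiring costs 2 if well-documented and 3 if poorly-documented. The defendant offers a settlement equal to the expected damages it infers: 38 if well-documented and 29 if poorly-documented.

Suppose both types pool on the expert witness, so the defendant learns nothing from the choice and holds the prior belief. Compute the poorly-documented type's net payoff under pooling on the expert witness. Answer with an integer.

Pooled settlement = 2/9·38 + 7/9·29 = 31.
poorly-documented pays cost 3 for the expert witness, so net payoff = 31 − 3 = 28.

28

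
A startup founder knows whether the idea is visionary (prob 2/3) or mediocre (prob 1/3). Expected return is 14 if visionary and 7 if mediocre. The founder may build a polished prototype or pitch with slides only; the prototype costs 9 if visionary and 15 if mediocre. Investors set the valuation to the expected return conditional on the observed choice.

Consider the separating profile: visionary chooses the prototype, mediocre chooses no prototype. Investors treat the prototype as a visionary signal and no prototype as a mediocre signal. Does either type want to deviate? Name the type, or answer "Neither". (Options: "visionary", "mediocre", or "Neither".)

The prototype pays 14; no prototype pays 7.
visionary: assigned the prototype, nets 14 − 9 = 5; deviating to no prototype nets 7.
mediocre: assigned no prototype, nets 7; deviating to the prototype nets 14 − 15 = -1.
The visionary type gains 2 by deviating.

visionary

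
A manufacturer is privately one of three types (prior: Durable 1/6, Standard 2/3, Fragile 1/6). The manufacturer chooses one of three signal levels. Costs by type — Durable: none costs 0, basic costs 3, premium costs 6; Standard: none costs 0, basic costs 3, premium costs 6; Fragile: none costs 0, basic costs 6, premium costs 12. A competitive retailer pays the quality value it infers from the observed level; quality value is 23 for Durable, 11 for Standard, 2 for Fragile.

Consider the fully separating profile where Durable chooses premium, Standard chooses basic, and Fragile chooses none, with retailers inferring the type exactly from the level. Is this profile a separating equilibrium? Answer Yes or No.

Separating prices: premium → 23, basic → 11, none → 2.
Durable (assigned premium): none: 2 − 0 = 2; basic: 11 − 3 = 8; premium: 23 − 6 = 17. Durable stays.
Standard (assigned basic): none: 2 − 0 = 2; basic: 11 − 3 = 8; premium: 23 − 6 = 17. Standard prefers premium.
Fragile (assigned none): none: 2 − 0 = 2; basic: 11 − 6 = 5; premium: 23 − 12 = 11. Fragile prefers premium.
At least one type deviates; the separating profile fails.

No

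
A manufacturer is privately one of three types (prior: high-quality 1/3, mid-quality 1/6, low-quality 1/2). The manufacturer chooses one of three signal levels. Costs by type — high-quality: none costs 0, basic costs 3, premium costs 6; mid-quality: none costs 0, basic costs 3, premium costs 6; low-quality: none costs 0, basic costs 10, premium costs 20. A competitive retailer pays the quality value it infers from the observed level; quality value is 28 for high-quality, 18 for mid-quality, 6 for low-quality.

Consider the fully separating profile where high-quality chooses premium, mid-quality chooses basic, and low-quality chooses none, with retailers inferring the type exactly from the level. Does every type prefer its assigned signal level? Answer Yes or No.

No

Separating prices: premium → 28, basic → 18, none → 6.
high-quality (assigned premium): none: 6 − 0 = 6; basic: 18 − 3 = 15; premium: 28 − 6 = 22. high-quality stays.
mid-quality (assigned basic): none: 6 − 0 = 6; basic: 18 − 3 = 15; premium: 28 − 6 = 22. mid-quality prefers premium.
low-quality (assigned none): none: 6 − 0 = 6; basic: 18 − 10 = 8; premium: 28 − 20 = 8. low-quality prefers basic.
At least one type deviates; the separating profile fails.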